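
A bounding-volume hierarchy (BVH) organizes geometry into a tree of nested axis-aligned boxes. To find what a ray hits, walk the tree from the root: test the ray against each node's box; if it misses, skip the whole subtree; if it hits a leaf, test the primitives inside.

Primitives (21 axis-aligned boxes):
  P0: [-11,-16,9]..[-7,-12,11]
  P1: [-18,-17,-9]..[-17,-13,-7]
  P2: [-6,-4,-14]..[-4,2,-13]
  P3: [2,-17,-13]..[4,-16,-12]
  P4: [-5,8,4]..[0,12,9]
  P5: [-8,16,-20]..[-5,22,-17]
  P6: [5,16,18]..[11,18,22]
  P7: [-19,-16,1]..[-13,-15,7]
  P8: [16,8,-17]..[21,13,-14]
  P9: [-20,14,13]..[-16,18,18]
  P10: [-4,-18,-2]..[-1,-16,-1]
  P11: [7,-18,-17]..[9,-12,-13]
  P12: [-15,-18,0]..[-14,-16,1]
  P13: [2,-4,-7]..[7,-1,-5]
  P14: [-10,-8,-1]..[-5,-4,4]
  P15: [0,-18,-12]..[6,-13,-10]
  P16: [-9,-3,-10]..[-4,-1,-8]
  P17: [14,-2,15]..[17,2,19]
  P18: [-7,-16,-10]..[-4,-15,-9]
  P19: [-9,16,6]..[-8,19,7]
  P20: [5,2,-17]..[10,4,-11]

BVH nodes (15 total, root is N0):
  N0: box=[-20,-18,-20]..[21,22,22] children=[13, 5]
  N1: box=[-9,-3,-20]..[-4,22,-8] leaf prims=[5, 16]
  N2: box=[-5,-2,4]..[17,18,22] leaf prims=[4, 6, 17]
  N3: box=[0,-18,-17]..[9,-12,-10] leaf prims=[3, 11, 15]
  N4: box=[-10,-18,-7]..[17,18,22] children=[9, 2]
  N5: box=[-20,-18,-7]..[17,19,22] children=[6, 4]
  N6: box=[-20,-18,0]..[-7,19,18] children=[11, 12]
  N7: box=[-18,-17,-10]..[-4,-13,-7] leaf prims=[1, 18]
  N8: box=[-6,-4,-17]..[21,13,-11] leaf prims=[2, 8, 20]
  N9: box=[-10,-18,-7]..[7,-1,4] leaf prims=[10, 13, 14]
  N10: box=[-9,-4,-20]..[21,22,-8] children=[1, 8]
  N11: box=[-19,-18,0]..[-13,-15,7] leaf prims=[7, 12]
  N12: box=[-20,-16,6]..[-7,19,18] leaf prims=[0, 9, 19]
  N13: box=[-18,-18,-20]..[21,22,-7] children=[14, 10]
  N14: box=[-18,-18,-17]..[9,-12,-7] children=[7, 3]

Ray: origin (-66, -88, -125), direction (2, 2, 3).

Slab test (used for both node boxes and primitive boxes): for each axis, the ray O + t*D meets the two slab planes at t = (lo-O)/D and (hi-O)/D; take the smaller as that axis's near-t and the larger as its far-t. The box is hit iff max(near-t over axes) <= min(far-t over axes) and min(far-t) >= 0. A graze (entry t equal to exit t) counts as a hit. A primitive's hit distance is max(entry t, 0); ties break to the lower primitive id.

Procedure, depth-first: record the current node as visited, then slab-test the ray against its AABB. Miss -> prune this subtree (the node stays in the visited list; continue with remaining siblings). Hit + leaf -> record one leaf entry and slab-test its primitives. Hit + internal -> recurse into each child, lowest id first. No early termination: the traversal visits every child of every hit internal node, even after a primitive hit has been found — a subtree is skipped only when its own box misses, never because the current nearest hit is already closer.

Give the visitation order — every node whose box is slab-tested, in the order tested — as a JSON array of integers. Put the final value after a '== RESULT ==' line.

Trace the traversal:
N0 x:[23,87/2] y:[35,55] z:[35,49] -> hit [35,87/2], descend [5, 13]
  N5 x:[23,83/2] y:[35,107/2] z:[118/3,49] -> hit [118/3,83/2], descend [4, 6]
    N4 x:[28,83/2] y:[35,53] z:[118/3,49] -> hit [118/3,83/2], descend [2, 9]
      N2 x:[61/2,83/2] y:[43,53] z:[43,49] -> miss, prune
      N9 x:[28,73/2] y:[35,87/2] z:[118/3,43] -> miss, prune
    N6 x:[23,59/2] y:[35,107/2] z:[125/3,143/3] -> miss, prune
  N13 x:[24,87/2] y:[35,55] z:[35,118/3] -> hit [35,118/3], descend [10, 14]
    N10 x:[57/2,87/2] y:[42,55] z:[35,39] -> miss, prune
    N14 x:[24,75/2] y:[35,38] z:[36,118/3] -> hit [36,75/2], descend [3, 7]
      N3 x:[33,75/2] y:[35,38] z:[36,115/3] -> hit [36,75/2] leaf, test {P3(miss), P11@t=73/2, P15(miss)}
      N7 x:[24,31] y:[71/2,75/2] z:[115/3,118/3] -> miss, prune

order=[0, 5, 4, 2, 9, 6, 13, 10, 14, 3, 7]  |boxes|=11  |leaves|=1  hit=P11

== RESULT ==
[0, 5, 4, 2, 9, 6, 13, 10, 14, 3, 7]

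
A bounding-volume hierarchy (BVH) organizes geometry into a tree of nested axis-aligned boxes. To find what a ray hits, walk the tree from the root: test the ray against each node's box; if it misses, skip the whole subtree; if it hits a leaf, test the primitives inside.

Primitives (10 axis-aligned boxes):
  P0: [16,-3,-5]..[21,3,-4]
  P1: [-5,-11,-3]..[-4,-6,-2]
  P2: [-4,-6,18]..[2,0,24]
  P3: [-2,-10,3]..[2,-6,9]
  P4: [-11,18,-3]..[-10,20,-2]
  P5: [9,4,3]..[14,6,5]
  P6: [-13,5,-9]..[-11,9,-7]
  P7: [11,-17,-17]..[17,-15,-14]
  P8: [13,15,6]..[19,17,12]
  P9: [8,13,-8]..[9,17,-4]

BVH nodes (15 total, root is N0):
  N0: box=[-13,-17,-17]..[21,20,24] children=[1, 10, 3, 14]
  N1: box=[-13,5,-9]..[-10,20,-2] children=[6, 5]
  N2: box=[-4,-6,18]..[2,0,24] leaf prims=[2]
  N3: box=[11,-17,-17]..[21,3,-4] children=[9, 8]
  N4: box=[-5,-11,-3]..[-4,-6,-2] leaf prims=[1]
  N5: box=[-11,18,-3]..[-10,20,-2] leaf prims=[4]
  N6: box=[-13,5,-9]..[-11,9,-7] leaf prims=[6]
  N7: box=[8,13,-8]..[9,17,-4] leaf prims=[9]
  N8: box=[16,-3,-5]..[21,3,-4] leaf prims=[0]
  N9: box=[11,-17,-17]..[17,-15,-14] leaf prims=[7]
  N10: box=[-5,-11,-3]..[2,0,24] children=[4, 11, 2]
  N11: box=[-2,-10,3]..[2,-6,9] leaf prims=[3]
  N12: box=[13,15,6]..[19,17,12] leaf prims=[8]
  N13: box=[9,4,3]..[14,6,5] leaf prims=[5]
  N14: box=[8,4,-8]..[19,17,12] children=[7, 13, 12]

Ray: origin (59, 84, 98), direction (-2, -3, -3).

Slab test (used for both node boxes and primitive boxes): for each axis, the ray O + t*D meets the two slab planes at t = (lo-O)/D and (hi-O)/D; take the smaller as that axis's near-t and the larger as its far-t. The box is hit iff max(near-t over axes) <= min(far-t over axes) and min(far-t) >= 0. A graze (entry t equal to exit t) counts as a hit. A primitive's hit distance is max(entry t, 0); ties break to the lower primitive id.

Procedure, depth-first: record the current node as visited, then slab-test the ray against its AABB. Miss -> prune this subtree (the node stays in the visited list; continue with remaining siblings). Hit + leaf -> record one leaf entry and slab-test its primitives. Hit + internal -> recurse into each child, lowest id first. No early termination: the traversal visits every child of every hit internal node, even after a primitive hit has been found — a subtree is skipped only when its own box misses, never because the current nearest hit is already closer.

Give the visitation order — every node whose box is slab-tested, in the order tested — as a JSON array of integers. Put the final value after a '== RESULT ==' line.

Trace the traversal:
N0 x:[19,36] y:[64/3,101/3] z:[74/3,115/3] -> hit [74/3,101/3], descend [1, 3, 10, 14]
  N1 x:[69/2,36] y:[64/3,79/3] z:[100/3,107/3] -> miss, prune
  N3 x:[19,24] y:[27,101/3] z:[34,115/3] -> miss, prune
  N10 x:[57/2,32] y:[28,95/3] z:[74/3,101/3] -> hit [57/2,95/3], descend [2, 4, 11]
    N2 x:[57/2,63/2] y:[28,30] z:[74/3,80/3] -> miss, prune
    N4 x:[63/2,32] y:[30,95/3] z:[100/3,101/3] -> miss, prune
    N11 x:[57/2,61/2] y:[30,94/3] z:[89/3,95/3] -> hit [30,61/2] leaf, test {P3@t=30}
  N14 x:[20,51/2] y:[67/3,80/3] z:[86/3,106/3] -> miss, prune

order=[0, 1, 3, 10, 2, 4, 11, 14]  |boxes|=8  |leaves|=1  hit=P3

== RESULT ==
[0, 1, 3, 10, 2, 4, 11, 14]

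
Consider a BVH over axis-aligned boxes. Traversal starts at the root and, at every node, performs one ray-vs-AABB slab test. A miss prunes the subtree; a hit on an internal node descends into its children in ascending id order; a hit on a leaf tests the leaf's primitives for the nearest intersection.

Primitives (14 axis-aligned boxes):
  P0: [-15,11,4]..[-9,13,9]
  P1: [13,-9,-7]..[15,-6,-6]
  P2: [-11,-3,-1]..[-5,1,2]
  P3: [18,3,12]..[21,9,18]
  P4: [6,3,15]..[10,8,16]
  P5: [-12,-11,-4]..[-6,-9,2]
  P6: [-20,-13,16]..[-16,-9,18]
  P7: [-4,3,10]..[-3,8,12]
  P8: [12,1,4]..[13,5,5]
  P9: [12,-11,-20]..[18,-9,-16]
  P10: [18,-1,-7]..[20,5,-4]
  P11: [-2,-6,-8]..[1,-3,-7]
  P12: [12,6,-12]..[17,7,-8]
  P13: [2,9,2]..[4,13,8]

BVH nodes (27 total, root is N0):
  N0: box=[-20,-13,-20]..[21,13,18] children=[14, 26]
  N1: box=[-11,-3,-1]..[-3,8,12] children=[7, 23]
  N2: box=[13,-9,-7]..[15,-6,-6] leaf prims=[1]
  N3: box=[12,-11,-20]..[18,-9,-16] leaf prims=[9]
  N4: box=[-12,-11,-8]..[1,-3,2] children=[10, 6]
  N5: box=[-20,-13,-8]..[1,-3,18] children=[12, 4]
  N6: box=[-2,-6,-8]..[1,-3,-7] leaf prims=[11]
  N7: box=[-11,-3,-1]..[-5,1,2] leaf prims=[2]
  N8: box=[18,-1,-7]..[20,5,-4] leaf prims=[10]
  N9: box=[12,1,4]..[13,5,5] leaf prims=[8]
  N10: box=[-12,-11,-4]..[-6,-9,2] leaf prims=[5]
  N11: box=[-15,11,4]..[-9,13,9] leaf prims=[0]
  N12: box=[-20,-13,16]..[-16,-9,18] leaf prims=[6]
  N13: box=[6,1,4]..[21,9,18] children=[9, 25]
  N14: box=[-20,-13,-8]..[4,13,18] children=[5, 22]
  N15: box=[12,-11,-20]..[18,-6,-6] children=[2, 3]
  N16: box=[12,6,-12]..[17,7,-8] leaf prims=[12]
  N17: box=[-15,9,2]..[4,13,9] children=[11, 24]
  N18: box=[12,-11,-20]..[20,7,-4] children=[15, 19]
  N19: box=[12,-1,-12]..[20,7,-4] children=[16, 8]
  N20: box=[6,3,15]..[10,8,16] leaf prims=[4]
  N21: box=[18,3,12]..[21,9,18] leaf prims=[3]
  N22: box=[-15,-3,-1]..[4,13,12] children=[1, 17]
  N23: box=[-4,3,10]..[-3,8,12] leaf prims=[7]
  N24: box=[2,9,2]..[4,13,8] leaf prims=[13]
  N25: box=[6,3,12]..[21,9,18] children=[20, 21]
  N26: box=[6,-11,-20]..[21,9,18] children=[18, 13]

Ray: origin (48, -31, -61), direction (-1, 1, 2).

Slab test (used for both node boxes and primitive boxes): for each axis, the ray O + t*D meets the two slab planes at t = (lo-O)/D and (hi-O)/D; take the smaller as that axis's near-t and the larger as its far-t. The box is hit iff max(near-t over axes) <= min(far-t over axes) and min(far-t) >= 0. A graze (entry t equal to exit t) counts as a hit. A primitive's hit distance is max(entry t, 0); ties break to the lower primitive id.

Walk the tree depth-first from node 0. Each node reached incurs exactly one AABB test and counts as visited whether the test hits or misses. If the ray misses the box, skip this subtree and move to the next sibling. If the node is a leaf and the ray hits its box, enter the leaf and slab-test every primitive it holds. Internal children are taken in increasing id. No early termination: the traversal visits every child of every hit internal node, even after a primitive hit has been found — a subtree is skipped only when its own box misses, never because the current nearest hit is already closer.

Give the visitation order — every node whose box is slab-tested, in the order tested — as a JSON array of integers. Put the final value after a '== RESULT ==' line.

Traverse from the root:
N0 x:[27,68] y:[18,44] z:[41/2,79/2] -> hit [27,79/2], descend [14, 26]
  N14 x:[44,68] y:[18,44] z:[53/2,79/2] -> miss, prune
  N26 x:[27,42] y:[20,40] z:[41/2,79/2] -> hit [27,79/2], descend [13, 18]
    N13 x:[27,42] y:[32,40] z:[65/2,79/2] -> hit [65/2,79/2], descend [9, 25]
      N9 x:[35,36] y:[32,36] z:[65/2,33] -> miss, prune
      N25 x:[27,42] y:[34,40] z:[73/2,79/2] -> hit [73/2,79/2], descend [20, 21]
        N20 x:[38,42] y:[34,39] z:[38,77/2] -> hit [38,77/2] leaf, test {P4@t=38}
        N21 x:[27,30] y:[34,40] z:[73/2,79/2] -> miss, prune
    N18 x:[28,36] y:[20,38] z:[41/2,57/2] -> hit [28,57/2], descend [15, 19]
      N15 x:[30,36] y:[20,25] z:[41/2,55/2] -> miss, prune
      N19 x:[28,36] y:[30,38] z:[49/2,57/2] -> miss, prune

Summary -> nodes [0, 14, 26, 13, 9, 25, 20, 21, 18, 15, 19]; box-tests=11; leaf-entries=1; first=P4

== RESULT ==
[0, 14, 26, 13, 9, 25, 20, 21, 18, 15, 19]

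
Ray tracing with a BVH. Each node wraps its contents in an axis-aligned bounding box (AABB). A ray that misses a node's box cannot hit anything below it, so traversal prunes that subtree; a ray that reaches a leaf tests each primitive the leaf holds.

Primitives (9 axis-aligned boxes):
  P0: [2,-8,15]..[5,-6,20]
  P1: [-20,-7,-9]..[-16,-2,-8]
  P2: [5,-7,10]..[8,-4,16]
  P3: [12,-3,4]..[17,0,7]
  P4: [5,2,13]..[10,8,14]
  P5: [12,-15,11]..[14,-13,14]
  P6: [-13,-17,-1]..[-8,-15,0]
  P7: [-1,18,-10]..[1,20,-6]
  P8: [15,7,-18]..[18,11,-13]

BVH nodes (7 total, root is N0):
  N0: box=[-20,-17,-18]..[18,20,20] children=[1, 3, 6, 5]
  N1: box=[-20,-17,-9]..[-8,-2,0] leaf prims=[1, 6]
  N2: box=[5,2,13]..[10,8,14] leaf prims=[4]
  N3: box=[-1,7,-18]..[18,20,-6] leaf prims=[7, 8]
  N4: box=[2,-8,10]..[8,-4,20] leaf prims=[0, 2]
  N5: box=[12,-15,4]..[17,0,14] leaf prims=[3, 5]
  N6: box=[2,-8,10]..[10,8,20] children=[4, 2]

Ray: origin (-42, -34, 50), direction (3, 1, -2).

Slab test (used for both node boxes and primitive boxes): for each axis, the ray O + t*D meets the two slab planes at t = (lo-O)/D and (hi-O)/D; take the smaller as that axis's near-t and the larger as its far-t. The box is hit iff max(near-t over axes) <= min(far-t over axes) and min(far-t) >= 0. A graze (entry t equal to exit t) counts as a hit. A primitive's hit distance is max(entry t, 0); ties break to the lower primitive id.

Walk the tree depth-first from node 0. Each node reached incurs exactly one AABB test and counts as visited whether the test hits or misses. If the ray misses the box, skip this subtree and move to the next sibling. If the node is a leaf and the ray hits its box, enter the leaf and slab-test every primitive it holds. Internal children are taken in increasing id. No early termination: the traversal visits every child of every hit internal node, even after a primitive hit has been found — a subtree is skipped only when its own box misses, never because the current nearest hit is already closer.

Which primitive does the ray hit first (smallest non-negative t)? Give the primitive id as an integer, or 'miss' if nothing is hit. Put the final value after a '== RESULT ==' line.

Trace the traversal:
N0 x:[22/3,20] y:[17,54] z:[15,34] -> hit [17,20], descend [1, 3, 5, 6]
  N1 x:[22/3,34/3] y:[17,32] z:[25,59/2] -> miss, prune
  N3 x:[41/3,20] y:[41,54] z:[28,34] -> miss, prune
  N5 x:[18,59/3] y:[19,34] z:[18,23] -> hit [19,59/3] leaf, test {P3(miss), P5(miss)}
  N6 x:[44/3,52/3] y:[26,42] z:[15,20] -> miss, prune

order=[0, 1, 3, 5, 6]  |boxes|=5  |leaves|=1  hit=miss

== RESULT ==
miss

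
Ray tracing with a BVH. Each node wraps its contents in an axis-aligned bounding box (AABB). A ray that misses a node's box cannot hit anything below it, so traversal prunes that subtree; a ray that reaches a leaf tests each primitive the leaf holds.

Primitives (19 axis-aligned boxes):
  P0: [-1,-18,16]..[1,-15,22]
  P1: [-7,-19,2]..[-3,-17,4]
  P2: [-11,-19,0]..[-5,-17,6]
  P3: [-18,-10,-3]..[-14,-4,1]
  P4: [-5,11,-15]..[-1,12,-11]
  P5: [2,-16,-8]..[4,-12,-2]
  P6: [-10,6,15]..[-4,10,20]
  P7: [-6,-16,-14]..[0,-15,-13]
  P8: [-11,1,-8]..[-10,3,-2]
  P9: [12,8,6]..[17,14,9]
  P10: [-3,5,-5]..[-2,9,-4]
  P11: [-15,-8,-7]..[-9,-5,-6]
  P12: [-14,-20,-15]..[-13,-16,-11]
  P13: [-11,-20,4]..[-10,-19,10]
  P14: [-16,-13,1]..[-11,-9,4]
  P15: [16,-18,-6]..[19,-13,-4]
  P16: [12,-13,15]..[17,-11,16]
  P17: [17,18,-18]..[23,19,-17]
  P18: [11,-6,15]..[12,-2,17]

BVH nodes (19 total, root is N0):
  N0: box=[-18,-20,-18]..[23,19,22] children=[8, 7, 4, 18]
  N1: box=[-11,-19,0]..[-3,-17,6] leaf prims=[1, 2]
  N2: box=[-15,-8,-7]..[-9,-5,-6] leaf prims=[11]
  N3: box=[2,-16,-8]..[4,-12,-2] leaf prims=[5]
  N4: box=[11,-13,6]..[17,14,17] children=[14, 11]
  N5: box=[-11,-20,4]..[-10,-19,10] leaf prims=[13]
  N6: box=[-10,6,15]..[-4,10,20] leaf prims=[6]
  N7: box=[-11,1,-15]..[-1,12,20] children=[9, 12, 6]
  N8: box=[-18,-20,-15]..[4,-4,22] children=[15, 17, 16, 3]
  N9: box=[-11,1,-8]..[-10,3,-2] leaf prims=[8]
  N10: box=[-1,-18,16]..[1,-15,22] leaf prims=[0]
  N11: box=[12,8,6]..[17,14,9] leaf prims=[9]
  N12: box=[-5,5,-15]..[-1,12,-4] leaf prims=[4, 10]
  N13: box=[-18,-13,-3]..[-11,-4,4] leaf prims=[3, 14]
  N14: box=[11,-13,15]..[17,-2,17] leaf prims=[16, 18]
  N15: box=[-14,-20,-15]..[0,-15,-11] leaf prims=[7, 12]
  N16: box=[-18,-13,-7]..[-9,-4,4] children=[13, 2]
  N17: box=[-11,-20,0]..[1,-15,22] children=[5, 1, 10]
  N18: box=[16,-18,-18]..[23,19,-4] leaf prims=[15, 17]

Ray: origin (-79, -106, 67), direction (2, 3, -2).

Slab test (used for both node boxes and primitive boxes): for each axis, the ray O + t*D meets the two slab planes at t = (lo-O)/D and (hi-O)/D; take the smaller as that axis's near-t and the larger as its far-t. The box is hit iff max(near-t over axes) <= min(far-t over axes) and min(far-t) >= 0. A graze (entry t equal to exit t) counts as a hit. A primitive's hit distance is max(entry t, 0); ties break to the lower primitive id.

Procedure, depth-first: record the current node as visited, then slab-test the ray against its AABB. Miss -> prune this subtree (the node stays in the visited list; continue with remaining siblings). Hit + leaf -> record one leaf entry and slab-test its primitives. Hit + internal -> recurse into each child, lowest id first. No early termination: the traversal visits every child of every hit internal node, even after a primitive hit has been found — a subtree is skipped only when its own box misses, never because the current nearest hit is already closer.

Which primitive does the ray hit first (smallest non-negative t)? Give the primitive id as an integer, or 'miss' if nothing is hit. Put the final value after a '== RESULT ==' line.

Walk:
N0 x:[61/2,51] y:[86/3,125/3] z:[45/2,85/2] -> hit [61/2,125/3], descend [4, 7, 8, 18]
  N4 x:[45,48] y:[31,40] z:[25,61/2] -> miss, prune
  N7 x:[34,39] y:[107/3,118/3] z:[47/2,41] -> hit [107/3,39], descend [6, 9, 12]
    N6 x:[69/2,75/2] y:[112/3,116/3] z:[47/2,26] -> miss, prune
    N9 x:[34,69/2] y:[107/3,109/3] z:[69/2,75/2] -> miss, prune
    N12 x:[37,39] y:[37,118/3] z:[71/2,41] -> hit [37,39] leaf, test {P4@t=39, P10(miss)}
  N8 x:[61/2,83/2] y:[86/3,34] z:[45/2,41] -> hit [61/2,34], descend [3, 15, 16, 17]
    N3 x:[81/2,83/2] y:[30,94/3] z:[69/2,75/2] -> miss, prune
    N15 x:[65/2,79/2] y:[86/3,91/3] z:[39,41] -> miss, prune
    N16 x:[61/2,35] y:[31,34] z:[63/2,37] -> hit [63/2,34], descend [2, 13]
      N2 x:[32,35] y:[98/3,101/3] z:[73/2,37] -> miss, prune
      N13 x:[61/2,34] y:[31,34] z:[63/2,35] -> hit [63/2,34] leaf, test {P3(miss), P14@t=63/2}
    N17 x:[34,40] y:[86/3,91/3] z:[45/2,67/2] -> miss, prune
  N18 x:[95/2,51] y:[88/3,125/3] z:[71/2,85/2] -> miss, prune

order=[0, 4, 7, 6, 9, 12, 8, 3, 15, 16, 2, 13, 17, 18]  |boxes|=14  |leaves|=2  hit=P14

== RESULT ==
14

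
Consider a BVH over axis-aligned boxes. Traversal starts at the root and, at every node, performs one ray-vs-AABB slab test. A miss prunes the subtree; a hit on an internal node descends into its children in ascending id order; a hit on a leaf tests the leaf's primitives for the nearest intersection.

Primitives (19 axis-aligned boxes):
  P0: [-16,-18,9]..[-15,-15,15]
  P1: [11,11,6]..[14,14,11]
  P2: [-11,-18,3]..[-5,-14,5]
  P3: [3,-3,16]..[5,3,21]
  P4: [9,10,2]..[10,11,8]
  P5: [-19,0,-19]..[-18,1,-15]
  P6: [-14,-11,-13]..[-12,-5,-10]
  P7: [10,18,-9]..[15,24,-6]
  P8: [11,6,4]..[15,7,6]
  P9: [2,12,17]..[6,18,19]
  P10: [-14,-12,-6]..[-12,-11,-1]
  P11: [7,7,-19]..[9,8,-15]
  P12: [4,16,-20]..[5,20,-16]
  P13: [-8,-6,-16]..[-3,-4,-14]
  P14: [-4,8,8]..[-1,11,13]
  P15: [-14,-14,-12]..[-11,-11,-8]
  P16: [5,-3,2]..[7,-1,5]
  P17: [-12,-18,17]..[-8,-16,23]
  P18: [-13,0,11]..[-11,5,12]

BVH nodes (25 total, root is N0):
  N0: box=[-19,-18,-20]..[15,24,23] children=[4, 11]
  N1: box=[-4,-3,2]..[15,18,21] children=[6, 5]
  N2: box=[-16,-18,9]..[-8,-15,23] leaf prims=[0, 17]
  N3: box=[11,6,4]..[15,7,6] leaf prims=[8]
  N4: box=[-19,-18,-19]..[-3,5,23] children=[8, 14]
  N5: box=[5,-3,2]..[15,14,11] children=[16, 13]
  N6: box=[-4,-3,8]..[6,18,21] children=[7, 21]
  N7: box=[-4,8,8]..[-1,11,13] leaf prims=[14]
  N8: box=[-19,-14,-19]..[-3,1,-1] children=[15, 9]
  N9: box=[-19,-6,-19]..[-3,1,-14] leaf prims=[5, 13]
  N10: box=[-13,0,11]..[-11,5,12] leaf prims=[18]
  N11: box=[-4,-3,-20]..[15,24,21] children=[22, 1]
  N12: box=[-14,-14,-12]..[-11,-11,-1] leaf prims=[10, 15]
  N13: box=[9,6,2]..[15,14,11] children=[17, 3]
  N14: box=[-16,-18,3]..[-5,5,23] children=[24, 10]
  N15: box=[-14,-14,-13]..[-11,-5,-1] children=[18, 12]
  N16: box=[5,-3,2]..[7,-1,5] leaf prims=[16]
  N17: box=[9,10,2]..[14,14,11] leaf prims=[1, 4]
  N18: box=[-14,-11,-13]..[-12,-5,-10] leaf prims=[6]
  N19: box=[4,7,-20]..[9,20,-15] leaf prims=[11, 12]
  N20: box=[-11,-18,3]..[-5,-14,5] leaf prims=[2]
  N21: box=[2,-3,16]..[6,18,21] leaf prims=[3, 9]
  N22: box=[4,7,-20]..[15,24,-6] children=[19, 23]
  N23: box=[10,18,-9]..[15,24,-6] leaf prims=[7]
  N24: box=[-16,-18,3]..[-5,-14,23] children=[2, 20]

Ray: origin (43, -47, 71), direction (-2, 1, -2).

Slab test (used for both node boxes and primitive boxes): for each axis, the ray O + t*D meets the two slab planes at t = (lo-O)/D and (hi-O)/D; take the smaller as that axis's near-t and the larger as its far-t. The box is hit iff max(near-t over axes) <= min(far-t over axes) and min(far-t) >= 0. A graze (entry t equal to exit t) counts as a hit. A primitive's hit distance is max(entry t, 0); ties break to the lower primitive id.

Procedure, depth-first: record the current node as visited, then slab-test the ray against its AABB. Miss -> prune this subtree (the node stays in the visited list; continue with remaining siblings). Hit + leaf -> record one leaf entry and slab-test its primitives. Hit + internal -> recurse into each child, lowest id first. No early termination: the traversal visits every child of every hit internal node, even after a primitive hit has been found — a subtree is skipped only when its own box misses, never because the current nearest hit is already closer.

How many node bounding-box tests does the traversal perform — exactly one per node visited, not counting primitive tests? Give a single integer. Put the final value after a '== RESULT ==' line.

Walk:
N0 x:[14,31] y:[29,71] z:[24,91/2] -> hit [29,31], descend [4, 11]
  N4 x:[23,31] y:[29,52] z:[24,45] -> hit [29,31], descend [8, 14]
    N8 x:[23,31] y:[33,48] z:[36,45] -> miss, prune
    N14 x:[24,59/2] y:[29,52] z:[24,34] -> hit [29,59/2], descend [10, 24]
      N10 x:[27,28] y:[47,52] z:[59/2,30] -> miss, prune
      N24 x:[24,59/2] y:[29,33] z:[24,34] -> hit [29,59/2], descend [2, 20]
        N2 x:[51/2,59/2] y:[29,32] z:[24,31] -> hit [29,59/2] leaf, test {P0@t=29, P17(miss)}
        N20 x:[24,27] y:[29,33] z:[33,34] -> miss, prune
  N11 x:[14,47/2] y:[44,71] z:[25,91/2] -> miss, prune

Visited [0, 4, 8, 14, 10, 24, 2, 20, 11]. Tests: 9 box, 1 leaf. Nearest: P0.

== RESULT ==
9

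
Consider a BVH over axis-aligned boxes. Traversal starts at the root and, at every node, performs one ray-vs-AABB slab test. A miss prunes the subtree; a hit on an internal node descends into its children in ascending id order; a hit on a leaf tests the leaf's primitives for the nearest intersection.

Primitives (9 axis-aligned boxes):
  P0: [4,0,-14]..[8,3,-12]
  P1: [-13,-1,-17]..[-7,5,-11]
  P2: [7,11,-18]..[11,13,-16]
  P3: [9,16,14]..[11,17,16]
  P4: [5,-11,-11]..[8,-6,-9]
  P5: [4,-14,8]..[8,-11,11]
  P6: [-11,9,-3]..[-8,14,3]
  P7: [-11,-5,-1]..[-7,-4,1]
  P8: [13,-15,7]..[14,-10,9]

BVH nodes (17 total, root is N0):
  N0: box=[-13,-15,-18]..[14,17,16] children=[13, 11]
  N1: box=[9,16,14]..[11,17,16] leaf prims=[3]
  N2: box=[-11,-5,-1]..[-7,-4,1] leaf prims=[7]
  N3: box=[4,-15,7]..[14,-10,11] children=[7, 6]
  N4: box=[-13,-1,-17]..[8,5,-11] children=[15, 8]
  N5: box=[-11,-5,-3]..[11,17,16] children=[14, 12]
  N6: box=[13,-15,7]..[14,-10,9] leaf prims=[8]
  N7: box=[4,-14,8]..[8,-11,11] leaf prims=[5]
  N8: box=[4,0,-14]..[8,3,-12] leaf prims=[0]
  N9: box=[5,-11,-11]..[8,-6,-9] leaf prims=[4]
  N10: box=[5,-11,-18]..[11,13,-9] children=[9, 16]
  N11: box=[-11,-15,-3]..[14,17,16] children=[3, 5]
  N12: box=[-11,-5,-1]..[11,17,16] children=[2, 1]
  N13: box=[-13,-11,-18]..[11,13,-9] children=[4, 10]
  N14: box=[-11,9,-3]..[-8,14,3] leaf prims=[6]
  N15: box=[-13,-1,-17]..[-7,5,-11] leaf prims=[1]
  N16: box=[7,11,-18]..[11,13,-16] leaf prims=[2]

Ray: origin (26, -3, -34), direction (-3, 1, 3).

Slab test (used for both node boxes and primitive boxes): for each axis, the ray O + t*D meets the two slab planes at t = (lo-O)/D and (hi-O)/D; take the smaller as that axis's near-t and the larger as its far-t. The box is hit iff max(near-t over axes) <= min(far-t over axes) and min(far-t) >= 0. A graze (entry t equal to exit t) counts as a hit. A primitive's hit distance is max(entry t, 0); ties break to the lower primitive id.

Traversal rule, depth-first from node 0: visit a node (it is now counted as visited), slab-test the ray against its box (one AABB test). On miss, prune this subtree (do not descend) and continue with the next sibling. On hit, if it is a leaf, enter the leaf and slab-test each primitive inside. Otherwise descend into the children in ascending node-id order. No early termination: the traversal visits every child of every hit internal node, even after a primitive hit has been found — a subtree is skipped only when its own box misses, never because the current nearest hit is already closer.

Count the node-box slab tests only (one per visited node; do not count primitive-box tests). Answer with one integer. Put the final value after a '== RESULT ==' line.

Traverse from the root:
N0 x:[4,13] y:[-12,20] z:[16/3,50/3] -> hit [16/3,13], descend [11, 13]
  N11 x:[4,37/3] y:[-12,20] z:[31/3,50/3] -> hit [31/3,37/3], descend [3, 5]
    N3 x:[4,22/3] y:[-12,-7] z:[41/3,15] -> miss, prune
    N5 x:[5,37/3] y:[-2,20] z:[31/3,50/3] -> hit [31/3,37/3], descend [12, 14]
      N12 x:[5,37/3] y:[-2,20] z:[11,50/3] -> hit [11,37/3], descend [1, 2]
        N1 x:[5,17/3] y:[19,20] z:[16,50/3] -> miss, prune
        N2 x:[11,37/3] y:[-2,-1] z:[11,35/3] -> miss, prune
      N14 x:[34/3,37/3] y:[12,17] z:[31/3,37/3] -> hit [12,37/3] leaf, test {P6@t=12}
  N13 x:[5,13] y:[-8,16] z:[16/3,25/3] -> hit [16/3,25/3], descend [4, 10]
    N4 x:[6,13] y:[2,8] z:[17/3,23/3] -> hit [6,23/3], descend [8, 15]
      N8 x:[6,22/3] y:[3,6] z:[20/3,22/3] -> miss, prune
      N15 x:[11,13] y:[2,8] z:[17/3,23/3] -> miss, prune
    N10 x:[5,7] y:[-8,16] z:[16/3,25/3] -> hit [16/3,7], descend [9, 16]
      N9 x:[6,7] y:[-8,-3] z:[23/3,25/3] -> miss, prune
      N16 x:[5,19/3] y:[14,16] z:[16/3,6] -> miss, prune

Visited [0, 11, 3, 5, 12, 1, 2, 14, 13, 4, 8, 15, 10, 9, 16]. Tests: 15 box, 1 leaf. Nearest: P6.

== RESULT ==
15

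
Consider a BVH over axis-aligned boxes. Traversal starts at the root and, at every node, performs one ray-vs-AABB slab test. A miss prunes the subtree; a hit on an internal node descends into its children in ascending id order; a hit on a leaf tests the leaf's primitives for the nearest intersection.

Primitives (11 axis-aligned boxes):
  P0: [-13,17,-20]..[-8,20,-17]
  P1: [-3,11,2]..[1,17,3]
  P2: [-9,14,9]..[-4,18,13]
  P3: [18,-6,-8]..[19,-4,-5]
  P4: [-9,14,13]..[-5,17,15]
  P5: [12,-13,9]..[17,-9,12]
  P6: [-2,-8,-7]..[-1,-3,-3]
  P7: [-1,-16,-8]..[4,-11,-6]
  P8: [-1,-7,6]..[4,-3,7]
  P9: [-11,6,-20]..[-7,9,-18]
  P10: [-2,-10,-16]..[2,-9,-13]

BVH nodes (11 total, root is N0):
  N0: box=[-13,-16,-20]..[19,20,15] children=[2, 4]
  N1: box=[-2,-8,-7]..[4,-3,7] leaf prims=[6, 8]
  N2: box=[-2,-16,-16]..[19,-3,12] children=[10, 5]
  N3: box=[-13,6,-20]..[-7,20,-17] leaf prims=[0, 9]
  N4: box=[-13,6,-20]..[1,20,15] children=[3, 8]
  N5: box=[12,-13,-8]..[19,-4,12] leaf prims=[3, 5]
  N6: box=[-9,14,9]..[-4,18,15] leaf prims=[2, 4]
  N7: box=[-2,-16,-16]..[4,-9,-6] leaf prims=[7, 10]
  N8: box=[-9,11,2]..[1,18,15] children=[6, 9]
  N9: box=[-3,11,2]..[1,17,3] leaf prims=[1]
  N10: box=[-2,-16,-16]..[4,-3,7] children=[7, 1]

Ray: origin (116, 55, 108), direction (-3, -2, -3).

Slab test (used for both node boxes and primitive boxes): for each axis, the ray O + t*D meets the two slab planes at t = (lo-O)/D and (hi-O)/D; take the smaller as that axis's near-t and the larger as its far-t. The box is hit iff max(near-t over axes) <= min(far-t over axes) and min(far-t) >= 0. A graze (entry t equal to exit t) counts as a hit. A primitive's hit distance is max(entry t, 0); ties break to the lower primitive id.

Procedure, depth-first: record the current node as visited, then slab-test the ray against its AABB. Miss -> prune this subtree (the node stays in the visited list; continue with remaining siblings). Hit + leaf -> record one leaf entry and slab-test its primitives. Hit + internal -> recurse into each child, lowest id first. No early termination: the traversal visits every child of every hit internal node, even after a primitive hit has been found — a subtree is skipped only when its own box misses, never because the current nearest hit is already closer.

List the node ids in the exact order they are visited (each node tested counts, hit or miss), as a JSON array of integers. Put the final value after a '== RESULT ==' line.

Traverse from the root:
N0 x:[97/3,43] y:[35/2,71/2] z:[31,128/3] -> hit [97/3,71/2], descend [2, 4]
  N2 x:[97/3,118/3] y:[29,71/2] z:[32,124/3] -> hit [97/3,71/2], descend [5, 10]
    N5 x:[97/3,104/3] y:[59/2,34] z:[32,116/3] -> hit [97/3,34] leaf, test {P3(miss), P5@t=33}
    N10 x:[112/3,118/3] y:[29,71/2] z:[101/3,124/3] -> miss, prune
  N4 x:[115/3,43] y:[35/2,49/2] z:[31,128/3] -> miss, prune

Summary -> nodes [0, 2, 5, 10, 4]; box-tests=5; leaf-entries=1; first=P5

== RESULT ==
[0, 2, 5, 10, 4]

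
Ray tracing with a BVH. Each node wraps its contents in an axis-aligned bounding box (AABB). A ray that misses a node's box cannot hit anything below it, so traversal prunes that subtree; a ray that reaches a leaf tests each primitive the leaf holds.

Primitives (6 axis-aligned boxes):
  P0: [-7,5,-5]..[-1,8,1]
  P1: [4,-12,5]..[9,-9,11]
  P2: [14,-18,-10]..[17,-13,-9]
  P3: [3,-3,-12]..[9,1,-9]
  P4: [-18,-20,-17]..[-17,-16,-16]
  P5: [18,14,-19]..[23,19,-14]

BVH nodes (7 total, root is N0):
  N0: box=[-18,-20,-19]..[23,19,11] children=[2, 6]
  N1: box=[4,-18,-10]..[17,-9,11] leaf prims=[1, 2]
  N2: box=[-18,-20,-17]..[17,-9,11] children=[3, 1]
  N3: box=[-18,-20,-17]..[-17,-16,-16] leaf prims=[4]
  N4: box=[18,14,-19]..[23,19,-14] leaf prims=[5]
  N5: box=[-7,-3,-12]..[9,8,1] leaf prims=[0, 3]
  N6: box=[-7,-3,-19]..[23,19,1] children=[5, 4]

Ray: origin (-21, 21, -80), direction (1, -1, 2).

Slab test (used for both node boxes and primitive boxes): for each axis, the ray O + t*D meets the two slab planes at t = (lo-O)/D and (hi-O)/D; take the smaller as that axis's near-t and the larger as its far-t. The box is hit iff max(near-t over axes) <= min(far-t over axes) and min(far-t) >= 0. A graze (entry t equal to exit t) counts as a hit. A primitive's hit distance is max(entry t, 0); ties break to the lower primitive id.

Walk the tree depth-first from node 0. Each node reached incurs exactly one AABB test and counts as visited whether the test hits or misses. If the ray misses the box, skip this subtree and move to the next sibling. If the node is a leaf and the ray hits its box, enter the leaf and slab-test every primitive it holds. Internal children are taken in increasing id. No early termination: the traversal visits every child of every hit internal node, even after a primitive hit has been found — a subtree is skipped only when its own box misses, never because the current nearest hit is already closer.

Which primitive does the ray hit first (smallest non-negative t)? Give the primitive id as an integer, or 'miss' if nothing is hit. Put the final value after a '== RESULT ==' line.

Walk:
N0 x:[3,44] y:[2,41] z:[61/2,91/2] -> hit [61/2,41], descend [2, 6]
  N2 x:[3,38] y:[30,41] z:[63/2,91/2] -> hit [63/2,38], descend [1, 3]
    N1 x:[25,38] y:[30,39] z:[35,91/2] -> hit [35,38] leaf, test {P1(miss), P2@t=35}
    N3 x:[3,4] y:[37,41] z:[63/2,32] -> miss, prune
  N6 x:[14,44] y:[2,24] z:[61/2,81/2] -> miss, prune

Visited [0, 2, 1, 3, 6]. Tests: 5 box, 1 leaf. Nearest: P2.

== RESULT ==
2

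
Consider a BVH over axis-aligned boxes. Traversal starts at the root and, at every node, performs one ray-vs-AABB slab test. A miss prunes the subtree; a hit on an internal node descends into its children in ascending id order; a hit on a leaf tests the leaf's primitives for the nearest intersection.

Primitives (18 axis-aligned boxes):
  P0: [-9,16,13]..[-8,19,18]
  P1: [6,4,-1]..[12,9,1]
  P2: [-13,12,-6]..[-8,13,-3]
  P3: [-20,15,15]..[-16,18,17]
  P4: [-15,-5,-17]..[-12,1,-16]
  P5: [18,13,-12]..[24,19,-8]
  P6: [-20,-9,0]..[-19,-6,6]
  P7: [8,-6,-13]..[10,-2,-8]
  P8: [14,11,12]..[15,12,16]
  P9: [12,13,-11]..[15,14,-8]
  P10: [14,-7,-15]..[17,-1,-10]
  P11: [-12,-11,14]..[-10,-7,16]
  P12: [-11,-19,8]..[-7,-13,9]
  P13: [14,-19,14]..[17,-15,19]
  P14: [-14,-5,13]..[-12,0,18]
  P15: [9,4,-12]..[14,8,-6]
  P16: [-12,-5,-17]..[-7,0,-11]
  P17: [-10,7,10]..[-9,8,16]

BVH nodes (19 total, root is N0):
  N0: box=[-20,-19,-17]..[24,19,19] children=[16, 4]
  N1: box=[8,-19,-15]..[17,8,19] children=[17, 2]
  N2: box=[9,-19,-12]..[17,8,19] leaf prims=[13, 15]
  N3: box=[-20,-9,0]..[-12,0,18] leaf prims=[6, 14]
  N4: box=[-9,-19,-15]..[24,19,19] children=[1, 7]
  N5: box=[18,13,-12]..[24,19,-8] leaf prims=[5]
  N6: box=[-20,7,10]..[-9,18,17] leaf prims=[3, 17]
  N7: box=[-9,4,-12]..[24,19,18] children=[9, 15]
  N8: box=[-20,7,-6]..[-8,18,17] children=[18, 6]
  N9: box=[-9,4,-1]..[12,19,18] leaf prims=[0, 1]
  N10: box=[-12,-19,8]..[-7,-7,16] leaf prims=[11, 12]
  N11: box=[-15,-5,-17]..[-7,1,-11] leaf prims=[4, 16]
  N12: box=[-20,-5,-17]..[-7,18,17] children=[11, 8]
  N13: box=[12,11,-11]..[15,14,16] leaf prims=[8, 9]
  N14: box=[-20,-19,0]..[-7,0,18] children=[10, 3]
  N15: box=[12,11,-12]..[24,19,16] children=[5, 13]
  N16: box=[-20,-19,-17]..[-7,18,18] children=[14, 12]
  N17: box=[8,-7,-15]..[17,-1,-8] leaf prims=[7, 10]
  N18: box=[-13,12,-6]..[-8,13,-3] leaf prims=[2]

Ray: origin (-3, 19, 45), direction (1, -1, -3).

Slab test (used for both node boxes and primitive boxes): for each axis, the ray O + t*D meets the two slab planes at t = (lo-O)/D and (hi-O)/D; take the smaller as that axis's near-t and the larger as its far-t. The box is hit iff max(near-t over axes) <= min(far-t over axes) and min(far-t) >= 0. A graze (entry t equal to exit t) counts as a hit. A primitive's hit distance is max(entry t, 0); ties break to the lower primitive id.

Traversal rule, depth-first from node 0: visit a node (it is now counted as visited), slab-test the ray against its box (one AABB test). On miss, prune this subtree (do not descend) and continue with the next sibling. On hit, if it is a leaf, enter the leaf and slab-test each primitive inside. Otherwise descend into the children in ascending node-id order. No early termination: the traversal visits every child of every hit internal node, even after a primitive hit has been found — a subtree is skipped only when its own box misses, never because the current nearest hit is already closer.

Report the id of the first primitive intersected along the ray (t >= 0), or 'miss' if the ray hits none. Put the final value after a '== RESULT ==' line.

Walk:
N0 x:[-17,27] y:[0,38] z:[26/3,62/3] -> hit [26/3,62/3], descend [4, 16]
  N4 x:[-6,27] y:[0,38] z:[26/3,20] -> hit [26/3,20], descend [1, 7]
    N1 x:[11,20] y:[11,38] z:[26/3,20] -> hit [11,20], descend [2, 17]
      N2 x:[12,20] y:[11,38] z:[26/3,19] -> hit [12,19] leaf, test {P13(miss), P15(miss)}
      N17 x:[11,20] y:[20,26] z:[53/3,20] -> hit [20,20] leaf, test {P7(miss), P10@t=20}
    N7 x:[-6,27] y:[0,15] z:[9,19] -> hit [9,15], descend [9, 15]
      N9 x:[-6,15] y:[0,15] z:[9,46/3] -> hit [9,15] leaf, test {P0(miss), P1@t=44/3}
      N15 x:[15,27] y:[0,8] z:[29/3,19] -> miss, prune
  N16 x:[-17,-4] y:[1,38] z:[9,62/3] -> miss, prune

Visited [0, 4, 1, 2, 17, 7, 9, 15, 16]. Tests: 9 box, 3 leaf. Nearest: P1.

== RESULT ==
1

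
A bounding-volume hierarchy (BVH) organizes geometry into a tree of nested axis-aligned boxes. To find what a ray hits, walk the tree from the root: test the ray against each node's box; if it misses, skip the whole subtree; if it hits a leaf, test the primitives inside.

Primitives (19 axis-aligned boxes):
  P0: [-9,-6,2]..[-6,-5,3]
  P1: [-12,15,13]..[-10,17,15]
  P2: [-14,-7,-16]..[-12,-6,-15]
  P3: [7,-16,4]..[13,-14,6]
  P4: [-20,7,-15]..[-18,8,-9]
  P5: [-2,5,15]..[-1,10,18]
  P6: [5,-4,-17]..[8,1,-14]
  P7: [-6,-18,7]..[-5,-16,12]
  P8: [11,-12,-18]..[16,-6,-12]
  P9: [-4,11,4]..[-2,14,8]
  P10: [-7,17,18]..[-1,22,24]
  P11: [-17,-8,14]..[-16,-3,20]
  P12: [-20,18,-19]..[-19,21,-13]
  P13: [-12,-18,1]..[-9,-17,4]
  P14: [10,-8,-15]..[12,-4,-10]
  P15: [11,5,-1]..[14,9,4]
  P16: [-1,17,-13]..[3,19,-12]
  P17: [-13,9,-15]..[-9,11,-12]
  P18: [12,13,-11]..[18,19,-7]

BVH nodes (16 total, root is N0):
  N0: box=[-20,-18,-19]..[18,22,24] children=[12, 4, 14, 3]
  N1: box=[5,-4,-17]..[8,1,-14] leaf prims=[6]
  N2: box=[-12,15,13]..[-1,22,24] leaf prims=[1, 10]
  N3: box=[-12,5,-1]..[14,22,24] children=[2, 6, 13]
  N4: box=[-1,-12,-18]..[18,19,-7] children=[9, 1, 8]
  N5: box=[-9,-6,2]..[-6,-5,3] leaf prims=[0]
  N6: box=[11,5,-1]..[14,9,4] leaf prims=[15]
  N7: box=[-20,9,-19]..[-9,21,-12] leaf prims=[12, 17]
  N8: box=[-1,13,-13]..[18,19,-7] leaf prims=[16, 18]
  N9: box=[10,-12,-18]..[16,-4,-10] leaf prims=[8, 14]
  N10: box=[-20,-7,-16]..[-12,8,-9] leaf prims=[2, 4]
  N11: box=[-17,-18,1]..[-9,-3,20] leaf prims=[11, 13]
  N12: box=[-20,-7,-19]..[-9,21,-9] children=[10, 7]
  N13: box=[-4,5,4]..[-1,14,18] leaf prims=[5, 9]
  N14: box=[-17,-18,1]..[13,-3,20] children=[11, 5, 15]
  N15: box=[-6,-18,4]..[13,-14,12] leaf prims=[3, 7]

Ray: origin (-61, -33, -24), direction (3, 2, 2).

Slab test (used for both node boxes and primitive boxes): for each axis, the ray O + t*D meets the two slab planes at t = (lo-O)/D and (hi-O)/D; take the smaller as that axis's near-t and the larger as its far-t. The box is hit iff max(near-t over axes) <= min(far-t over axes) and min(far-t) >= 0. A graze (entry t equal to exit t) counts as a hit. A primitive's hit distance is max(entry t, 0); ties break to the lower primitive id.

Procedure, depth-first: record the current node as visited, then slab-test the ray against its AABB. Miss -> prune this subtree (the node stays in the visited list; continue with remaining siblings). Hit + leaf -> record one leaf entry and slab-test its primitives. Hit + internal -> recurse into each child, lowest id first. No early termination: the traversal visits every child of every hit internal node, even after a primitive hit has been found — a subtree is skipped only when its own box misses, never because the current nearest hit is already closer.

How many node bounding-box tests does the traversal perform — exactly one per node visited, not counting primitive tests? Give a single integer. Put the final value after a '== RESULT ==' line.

Walk:
N0 x:[41/3,79/3] y:[15/2,55/2] z:[5/2,24] -> hit [41/3,24], descend [3, 4, 12, 14]
  N3 x:[49/3,25] y:[19,55/2] z:[23/2,24] -> hit [19,24], descend [2, 6, 13]
    N2 x:[49/3,20] y:[24,55/2] z:[37/2,24] -> miss, prune
    N6 x:[24,25] y:[19,21] z:[23/2,14] -> miss, prune
    N13 x:[19,20] y:[19,47/2] z:[14,21] -> hit [19,20] leaf, test {P5@t=59/3, P9(miss)}
  N4 x:[20,79/3] y:[21/2,26] z:[3,17/2] -> miss, prune
  N12 x:[41/3,52/3] y:[13,27] z:[5/2,15/2] -> miss, prune
  N14 x:[44/3,74/3] y:[15/2,15] z:[25/2,22] -> hit [44/3,15], descend [5, 11, 15]
    N5 x:[52/3,55/3] y:[27/2,14] z:[13,27/2] -> miss, prune
    N11 x:[44/3,52/3] y:[15/2,15] z:[25/2,22] -> hit [44/3,15] leaf, test {P11(miss), P13(miss)}
    N15 x:[55/3,74/3] y:[15/2,19/2] z:[14,18] -> miss, prune

Visited [0, 3, 2, 6, 13, 4, 12, 14, 5, 11, 15]. Tests: 11 box, 2 leaf. Nearest: P5.

== RESULT ==
11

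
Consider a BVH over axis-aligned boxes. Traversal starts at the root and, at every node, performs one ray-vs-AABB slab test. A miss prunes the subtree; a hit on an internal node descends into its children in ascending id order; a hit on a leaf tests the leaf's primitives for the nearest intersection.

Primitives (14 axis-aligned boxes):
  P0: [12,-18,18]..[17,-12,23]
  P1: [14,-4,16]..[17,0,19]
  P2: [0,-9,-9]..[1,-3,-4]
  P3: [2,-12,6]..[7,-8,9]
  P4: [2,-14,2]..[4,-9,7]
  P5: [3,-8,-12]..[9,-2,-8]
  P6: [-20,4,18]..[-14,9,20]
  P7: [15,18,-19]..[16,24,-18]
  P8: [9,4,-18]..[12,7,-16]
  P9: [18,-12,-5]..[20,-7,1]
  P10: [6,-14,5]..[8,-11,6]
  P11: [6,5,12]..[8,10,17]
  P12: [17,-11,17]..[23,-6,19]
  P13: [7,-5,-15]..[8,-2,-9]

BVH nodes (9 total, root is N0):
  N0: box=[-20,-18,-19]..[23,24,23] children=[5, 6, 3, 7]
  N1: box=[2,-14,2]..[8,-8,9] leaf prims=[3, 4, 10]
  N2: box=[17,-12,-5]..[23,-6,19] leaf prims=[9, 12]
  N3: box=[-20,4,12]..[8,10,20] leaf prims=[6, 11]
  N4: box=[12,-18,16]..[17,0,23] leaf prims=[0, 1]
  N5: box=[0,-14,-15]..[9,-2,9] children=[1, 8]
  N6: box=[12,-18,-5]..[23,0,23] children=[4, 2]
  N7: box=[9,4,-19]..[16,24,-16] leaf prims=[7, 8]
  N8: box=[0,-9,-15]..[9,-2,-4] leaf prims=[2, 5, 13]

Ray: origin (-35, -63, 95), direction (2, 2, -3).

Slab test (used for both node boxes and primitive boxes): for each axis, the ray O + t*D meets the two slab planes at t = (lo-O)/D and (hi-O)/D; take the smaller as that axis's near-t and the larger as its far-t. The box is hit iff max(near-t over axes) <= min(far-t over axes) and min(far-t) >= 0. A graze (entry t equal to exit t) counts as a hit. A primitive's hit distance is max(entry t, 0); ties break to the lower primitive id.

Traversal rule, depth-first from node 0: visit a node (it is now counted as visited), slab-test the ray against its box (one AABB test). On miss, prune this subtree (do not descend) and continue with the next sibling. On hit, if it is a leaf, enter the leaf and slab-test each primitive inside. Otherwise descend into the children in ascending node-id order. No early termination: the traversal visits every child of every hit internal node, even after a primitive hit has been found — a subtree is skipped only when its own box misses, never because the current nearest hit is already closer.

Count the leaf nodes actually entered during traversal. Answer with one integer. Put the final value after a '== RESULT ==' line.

Traverse from the root:
N0 x:[15/2,29] y:[45/2,87/2] z:[24,38] -> hit [24,29], descend [3, 5, 6, 7]
  N3 x:[15/2,43/2] y:[67/2,73/2] z:[25,83/3] -> miss, prune
  N5 x:[35/2,22] y:[49/2,61/2] z:[86/3,110/3] -> miss, prune
  N6 x:[47/2,29] y:[45/2,63/2] z:[24,100/3] -> hit [24,29], descend [2, 4]
    N2 x:[26,29] y:[51/2,57/2] z:[76/3,100/3] -> hit [26,57/2] leaf, test {P9(miss), P12@t=26}
    N4 x:[47/2,26] y:[45/2,63/2] z:[24,79/3] -> hit [24,26] leaf, test {P0@t=24, P1(miss)}
  N7 x:[22,51/2] y:[67/2,87/2] z:[37,38] -> miss, prune

Visited [0, 3, 5, 6, 2, 4, 7]. Tests: 7 box, 2 leaf. Nearest: P0.

== RESULT ==
2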